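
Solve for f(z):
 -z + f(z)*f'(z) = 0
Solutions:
 f(z) = -sqrt(C1 + z^2)
 f(z) = sqrt(C1 + z^2)


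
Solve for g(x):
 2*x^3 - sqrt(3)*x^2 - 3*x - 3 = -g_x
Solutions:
 g(x) = C1 - x^4/2 + sqrt(3)*x^3/3 + 3*x^2/2 + 3*x


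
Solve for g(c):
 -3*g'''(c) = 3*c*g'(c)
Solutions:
 g(c) = C1 + Integral(C2*airyai(-c) + C3*airybi(-c), c)


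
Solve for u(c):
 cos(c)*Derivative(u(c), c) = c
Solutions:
 u(c) = C1 + Integral(c/cos(c), c)


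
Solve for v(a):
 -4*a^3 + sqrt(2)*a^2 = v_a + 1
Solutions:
 v(a) = C1 - a^4 + sqrt(2)*a^3/3 - a


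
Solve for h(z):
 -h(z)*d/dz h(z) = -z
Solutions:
 h(z) = -sqrt(C1 + z^2)
 h(z) = sqrt(C1 + z^2)


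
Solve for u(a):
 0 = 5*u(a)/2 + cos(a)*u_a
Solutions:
 u(a) = C1*(sin(a) - 1)^(5/4)/(sin(a) + 1)^(5/4)


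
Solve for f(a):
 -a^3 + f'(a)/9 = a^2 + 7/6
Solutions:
 f(a) = C1 + 9*a^4/4 + 3*a^3 + 21*a/2


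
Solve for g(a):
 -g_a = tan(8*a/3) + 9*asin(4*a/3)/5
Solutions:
 g(a) = C1 - 9*a*asin(4*a/3)/5 - 9*sqrt(9 - 16*a^2)/20 + 3*log(cos(8*a/3))/8


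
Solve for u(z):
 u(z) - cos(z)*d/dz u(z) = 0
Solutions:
 u(z) = C1*sqrt(sin(z) + 1)/sqrt(sin(z) - 1)


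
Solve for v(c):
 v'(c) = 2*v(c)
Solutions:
 v(c) = C1*exp(2*c)


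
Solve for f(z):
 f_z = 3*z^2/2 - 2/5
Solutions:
 f(z) = C1 + z^3/2 - 2*z/5


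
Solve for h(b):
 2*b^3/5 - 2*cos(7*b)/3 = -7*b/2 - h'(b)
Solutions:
 h(b) = C1 - b^4/10 - 7*b^2/4 + 2*sin(7*b)/21


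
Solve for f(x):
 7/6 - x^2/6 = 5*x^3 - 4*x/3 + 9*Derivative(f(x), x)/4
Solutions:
 f(x) = C1 - 5*x^4/9 - 2*x^3/81 + 8*x^2/27 + 14*x/27


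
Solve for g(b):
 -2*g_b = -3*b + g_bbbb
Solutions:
 g(b) = C1 + C4*exp(-2^(1/3)*b) + 3*b^2/4 + (C2*sin(2^(1/3)*sqrt(3)*b/2) + C3*cos(2^(1/3)*sqrt(3)*b/2))*exp(2^(1/3)*b/2)


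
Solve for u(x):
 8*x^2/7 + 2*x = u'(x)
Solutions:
 u(x) = C1 + 8*x^3/21 + x^2


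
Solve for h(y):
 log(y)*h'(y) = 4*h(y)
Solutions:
 h(y) = C1*exp(4*li(y))


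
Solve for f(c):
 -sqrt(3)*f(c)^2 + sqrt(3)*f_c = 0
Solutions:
 f(c) = -1/(C1 + c)


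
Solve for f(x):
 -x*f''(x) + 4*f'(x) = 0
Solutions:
 f(x) = C1 + C2*x^5


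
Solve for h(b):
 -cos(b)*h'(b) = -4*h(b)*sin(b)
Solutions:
 h(b) = C1/cos(b)^4


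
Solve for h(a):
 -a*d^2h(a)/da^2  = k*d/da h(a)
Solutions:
 h(a) = C1 + a^(1 - re(k))*(C2*sin(log(a)*Abs(im(k))) + C3*cos(log(a)*im(k)))


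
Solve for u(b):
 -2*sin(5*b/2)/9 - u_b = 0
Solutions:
 u(b) = C1 + 4*cos(5*b/2)/45


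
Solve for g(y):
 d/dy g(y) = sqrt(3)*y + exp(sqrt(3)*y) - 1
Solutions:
 g(y) = C1 + sqrt(3)*y^2/2 - y + sqrt(3)*exp(sqrt(3)*y)/3


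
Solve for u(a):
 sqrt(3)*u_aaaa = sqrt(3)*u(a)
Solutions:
 u(a) = C1*exp(-a) + C2*exp(a) + C3*sin(a) + C4*cos(a)


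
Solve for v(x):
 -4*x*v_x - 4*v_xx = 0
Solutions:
 v(x) = C1 + C2*erf(sqrt(2)*x/2)


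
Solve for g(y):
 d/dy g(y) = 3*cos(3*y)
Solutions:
 g(y) = C1 + sin(3*y)


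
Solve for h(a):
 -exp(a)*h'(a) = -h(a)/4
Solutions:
 h(a) = C1*exp(-exp(-a)/4)


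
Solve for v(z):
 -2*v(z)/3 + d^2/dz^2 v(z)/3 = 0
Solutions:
 v(z) = C1*exp(-sqrt(2)*z) + C2*exp(sqrt(2)*z)


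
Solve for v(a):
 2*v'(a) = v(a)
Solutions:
 v(a) = C1*exp(a/2)


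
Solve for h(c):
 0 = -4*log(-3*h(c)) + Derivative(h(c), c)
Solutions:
 -Integral(1/(log(-_y) + log(3)), (_y, h(c)))/4 = C1 - c


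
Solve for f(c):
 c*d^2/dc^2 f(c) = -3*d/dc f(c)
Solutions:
 f(c) = C1 + C2/c^2


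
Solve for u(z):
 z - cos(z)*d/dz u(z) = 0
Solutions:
 u(z) = C1 + Integral(z/cos(z), z)


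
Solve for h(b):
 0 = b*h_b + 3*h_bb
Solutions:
 h(b) = C1 + C2*erf(sqrt(6)*b/6)


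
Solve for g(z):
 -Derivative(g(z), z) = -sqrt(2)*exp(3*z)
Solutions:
 g(z) = C1 + sqrt(2)*exp(3*z)/3


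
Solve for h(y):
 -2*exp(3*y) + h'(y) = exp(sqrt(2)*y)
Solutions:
 h(y) = C1 + 2*exp(3*y)/3 + sqrt(2)*exp(sqrt(2)*y)/2


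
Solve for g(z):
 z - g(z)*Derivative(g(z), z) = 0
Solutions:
 g(z) = -sqrt(C1 + z^2)
 g(z) = sqrt(C1 + z^2)


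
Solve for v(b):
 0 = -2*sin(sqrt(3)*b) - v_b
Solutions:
 v(b) = C1 + 2*sqrt(3)*cos(sqrt(3)*b)/3


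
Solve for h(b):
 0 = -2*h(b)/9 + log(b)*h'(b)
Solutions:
 h(b) = C1*exp(2*li(b)/9)


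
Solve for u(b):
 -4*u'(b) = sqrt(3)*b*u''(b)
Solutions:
 u(b) = C1 + C2*b^(1 - 4*sqrt(3)/3)


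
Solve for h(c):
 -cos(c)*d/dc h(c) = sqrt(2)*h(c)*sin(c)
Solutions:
 h(c) = C1*cos(c)^(sqrt(2))


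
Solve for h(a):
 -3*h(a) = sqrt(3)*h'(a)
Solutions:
 h(a) = C1*exp(-sqrt(3)*a)


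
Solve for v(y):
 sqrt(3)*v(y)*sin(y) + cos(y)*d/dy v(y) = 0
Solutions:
 v(y) = C1*cos(y)^(sqrt(3))


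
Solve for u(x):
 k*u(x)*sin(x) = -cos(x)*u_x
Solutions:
 u(x) = C1*exp(k*log(cos(x)))


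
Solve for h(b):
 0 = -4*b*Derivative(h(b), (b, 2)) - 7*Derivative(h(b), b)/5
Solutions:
 h(b) = C1 + C2*b^(13/20)


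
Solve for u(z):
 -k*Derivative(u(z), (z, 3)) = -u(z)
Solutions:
 u(z) = C1*exp(z*(1/k)^(1/3)) + C2*exp(z*(-1 + sqrt(3)*I)*(1/k)^(1/3)/2) + C3*exp(-z*(1 + sqrt(3)*I)*(1/k)^(1/3)/2)


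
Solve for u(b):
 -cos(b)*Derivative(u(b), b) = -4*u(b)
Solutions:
 u(b) = C1*(sin(b)^2 + 2*sin(b) + 1)/(sin(b)^2 - 2*sin(b) + 1)


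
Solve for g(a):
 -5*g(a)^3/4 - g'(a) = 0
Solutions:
 g(a) = -sqrt(2)*sqrt(-1/(C1 - 5*a))
 g(a) = sqrt(2)*sqrt(-1/(C1 - 5*a))


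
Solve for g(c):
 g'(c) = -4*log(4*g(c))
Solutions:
 Integral(1/(log(_y) + 2*log(2)), (_y, g(c)))/4 = C1 - c


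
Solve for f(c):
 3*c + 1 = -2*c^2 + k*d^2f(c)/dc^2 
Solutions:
 f(c) = C1 + C2*c + c^4/(6*k) + c^3/(2*k) + c^2/(2*k)


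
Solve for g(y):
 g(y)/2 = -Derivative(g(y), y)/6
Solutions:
 g(y) = C1*exp(-3*y)


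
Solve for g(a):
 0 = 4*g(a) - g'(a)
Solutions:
 g(a) = C1*exp(4*a)


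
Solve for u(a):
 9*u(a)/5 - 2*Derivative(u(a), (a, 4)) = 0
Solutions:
 u(a) = C1*exp(-10^(3/4)*sqrt(3)*a/10) + C2*exp(10^(3/4)*sqrt(3)*a/10) + C3*sin(10^(3/4)*sqrt(3)*a/10) + C4*cos(10^(3/4)*sqrt(3)*a/10)


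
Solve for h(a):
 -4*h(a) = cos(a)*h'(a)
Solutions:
 h(a) = C1*(sin(a)^2 - 2*sin(a) + 1)/(sin(a)^2 + 2*sin(a) + 1)


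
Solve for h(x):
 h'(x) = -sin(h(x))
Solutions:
 h(x) = -acos((-C1 - exp(2*x))/(C1 - exp(2*x))) + 2*pi
 h(x) = acos((-C1 - exp(2*x))/(C1 - exp(2*x)))


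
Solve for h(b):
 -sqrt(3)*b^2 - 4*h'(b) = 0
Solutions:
 h(b) = C1 - sqrt(3)*b^3/12


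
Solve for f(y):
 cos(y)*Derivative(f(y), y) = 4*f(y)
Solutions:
 f(y) = C1*(sin(y)^2 + 2*sin(y) + 1)/(sin(y)^2 - 2*sin(y) + 1)


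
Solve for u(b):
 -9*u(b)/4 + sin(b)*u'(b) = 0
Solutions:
 u(b) = C1*(cos(b) - 1)^(9/8)/(cos(b) + 1)^(9/8)


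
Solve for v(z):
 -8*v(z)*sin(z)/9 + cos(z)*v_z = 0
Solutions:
 v(z) = C1/cos(z)^(8/9)


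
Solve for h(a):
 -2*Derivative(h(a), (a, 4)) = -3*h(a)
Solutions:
 h(a) = C1*exp(-2^(3/4)*3^(1/4)*a/2) + C2*exp(2^(3/4)*3^(1/4)*a/2) + C3*sin(2^(3/4)*3^(1/4)*a/2) + C4*cos(2^(3/4)*3^(1/4)*a/2)


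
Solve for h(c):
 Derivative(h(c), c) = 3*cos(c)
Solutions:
 h(c) = C1 + 3*sin(c)


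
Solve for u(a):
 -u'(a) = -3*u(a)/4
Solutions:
 u(a) = C1*exp(3*a/4)


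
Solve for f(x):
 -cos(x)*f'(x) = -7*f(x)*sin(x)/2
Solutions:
 f(x) = C1/cos(x)^(7/2)


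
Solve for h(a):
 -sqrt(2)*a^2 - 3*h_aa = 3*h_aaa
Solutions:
 h(a) = C1 + C2*a + C3*exp(-a) - sqrt(2)*a^4/36 + sqrt(2)*a^3/9 - sqrt(2)*a^2/3


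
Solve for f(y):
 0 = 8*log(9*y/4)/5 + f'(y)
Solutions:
 f(y) = C1 - 8*y*log(y)/5 - 16*y*log(3)/5 + 8*y/5 + 16*y*log(2)/5


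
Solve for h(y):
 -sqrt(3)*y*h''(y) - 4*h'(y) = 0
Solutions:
 h(y) = C1 + C2*y^(1 - 4*sqrt(3)/3)


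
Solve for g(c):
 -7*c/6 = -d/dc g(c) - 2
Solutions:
 g(c) = C1 + 7*c^2/12 - 2*c


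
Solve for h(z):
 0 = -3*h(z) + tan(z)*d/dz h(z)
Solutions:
 h(z) = C1*sin(z)^3


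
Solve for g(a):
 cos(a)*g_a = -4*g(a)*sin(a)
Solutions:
 g(a) = C1*cos(a)^4


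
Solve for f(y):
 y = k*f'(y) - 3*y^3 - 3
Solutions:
 f(y) = C1 + 3*y^4/(4*k) + y^2/(2*k) + 3*y/k


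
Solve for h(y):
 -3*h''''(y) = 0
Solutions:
 h(y) = C1 + C2*y + C3*y^2 + C4*y^3


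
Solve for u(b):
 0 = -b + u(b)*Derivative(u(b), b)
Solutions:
 u(b) = -sqrt(C1 + b^2)
 u(b) = sqrt(C1 + b^2)


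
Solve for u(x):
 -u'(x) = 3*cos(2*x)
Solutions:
 u(x) = C1 - 3*sin(2*x)/2


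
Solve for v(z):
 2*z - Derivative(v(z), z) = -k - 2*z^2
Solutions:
 v(z) = C1 + k*z + 2*z^3/3 + z^2


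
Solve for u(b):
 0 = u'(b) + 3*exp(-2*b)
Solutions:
 u(b) = C1 + 3*exp(-2*b)/2


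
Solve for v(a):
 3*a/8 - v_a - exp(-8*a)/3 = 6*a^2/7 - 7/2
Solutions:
 v(a) = C1 - 2*a^3/7 + 3*a^2/16 + 7*a/2 + exp(-8*a)/24


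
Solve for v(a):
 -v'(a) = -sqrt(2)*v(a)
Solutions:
 v(a) = C1*exp(sqrt(2)*a)


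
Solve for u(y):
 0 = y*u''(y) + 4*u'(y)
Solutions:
 u(y) = C1 + C2/y^3


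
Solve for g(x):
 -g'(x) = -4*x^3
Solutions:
 g(x) = C1 + x^4


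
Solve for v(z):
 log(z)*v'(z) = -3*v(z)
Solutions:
 v(z) = C1*exp(-3*li(z))


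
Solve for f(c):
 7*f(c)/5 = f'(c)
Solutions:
 f(c) = C1*exp(7*c/5)


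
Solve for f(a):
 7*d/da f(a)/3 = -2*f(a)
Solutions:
 f(a) = C1*exp(-6*a/7)


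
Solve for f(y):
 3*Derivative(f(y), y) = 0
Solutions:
 f(y) = C1


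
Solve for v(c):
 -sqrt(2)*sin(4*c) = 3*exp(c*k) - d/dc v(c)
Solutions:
 v(c) = C1 - sqrt(2)*cos(4*c)/4 + 3*exp(c*k)/k


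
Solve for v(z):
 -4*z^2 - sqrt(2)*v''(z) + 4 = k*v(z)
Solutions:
 v(z) = C1*exp(-2^(3/4)*z*sqrt(-k)/2) + C2*exp(2^(3/4)*z*sqrt(-k)/2) - 4*z^2/k + 4/k + 8*sqrt(2)/k^2


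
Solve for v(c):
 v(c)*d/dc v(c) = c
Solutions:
 v(c) = -sqrt(C1 + c^2)
 v(c) = sqrt(C1 + c^2)


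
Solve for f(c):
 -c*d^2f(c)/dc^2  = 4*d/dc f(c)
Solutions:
 f(c) = C1 + C2/c^3


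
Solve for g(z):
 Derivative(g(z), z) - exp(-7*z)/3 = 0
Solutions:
 g(z) = C1 - exp(-7*z)/21


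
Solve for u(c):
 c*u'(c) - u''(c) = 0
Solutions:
 u(c) = C1 + C2*erfi(sqrt(2)*c/2)


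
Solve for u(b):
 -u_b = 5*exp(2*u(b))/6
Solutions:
 u(b) = log(-1/(C1 - 5*b))/2 + log(3)/2
 u(b) = log(-sqrt(1/(C1 + 5*b))) + log(3)/2


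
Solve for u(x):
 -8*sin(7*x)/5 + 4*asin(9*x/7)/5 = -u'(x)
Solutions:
 u(x) = C1 - 4*x*asin(9*x/7)/5 - 4*sqrt(49 - 81*x^2)/45 - 8*cos(7*x)/35


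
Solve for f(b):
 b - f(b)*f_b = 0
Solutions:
 f(b) = -sqrt(C1 + b^2)
 f(b) = sqrt(C1 + b^2)


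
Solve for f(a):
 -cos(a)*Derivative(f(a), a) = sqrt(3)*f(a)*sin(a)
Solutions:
 f(a) = C1*cos(a)^(sqrt(3))


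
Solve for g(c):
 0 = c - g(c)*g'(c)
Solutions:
 g(c) = -sqrt(C1 + c^2)
 g(c) = sqrt(C1 + c^2)


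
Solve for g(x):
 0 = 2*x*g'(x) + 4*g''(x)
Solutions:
 g(x) = C1 + C2*erf(x/2)


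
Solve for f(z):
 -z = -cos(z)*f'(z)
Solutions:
 f(z) = C1 + Integral(z/cos(z), z)


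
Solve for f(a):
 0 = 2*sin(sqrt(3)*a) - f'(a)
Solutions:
 f(a) = C1 - 2*sqrt(3)*cos(sqrt(3)*a)/3


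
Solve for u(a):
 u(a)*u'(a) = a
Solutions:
 u(a) = -sqrt(C1 + a^2)
 u(a) = sqrt(C1 + a^2)


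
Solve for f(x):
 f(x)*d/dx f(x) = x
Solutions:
 f(x) = -sqrt(C1 + x^2)
 f(x) = sqrt(C1 + x^2)


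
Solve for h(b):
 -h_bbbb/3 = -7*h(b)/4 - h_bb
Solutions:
 h(b) = C1*exp(-sqrt(2)*b*sqrt(3 + sqrt(30))/2) + C2*exp(sqrt(2)*b*sqrt(3 + sqrt(30))/2) + C3*sin(sqrt(2)*b*sqrt(-3 + sqrt(30))/2) + C4*cos(sqrt(2)*b*sqrt(-3 + sqrt(30))/2)


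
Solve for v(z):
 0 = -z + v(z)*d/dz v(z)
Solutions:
 v(z) = -sqrt(C1 + z^2)
 v(z) = sqrt(C1 + z^2)


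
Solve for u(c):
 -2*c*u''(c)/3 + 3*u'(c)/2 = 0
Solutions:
 u(c) = C1 + C2*c^(13/4)


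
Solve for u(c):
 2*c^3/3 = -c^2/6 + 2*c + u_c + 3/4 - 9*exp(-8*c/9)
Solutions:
 u(c) = C1 + c^4/6 + c^3/18 - c^2 - 3*c/4 - 81*exp(-8*c/9)/8


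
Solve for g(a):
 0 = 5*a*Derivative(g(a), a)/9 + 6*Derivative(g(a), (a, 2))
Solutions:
 g(a) = C1 + C2*erf(sqrt(15)*a/18)


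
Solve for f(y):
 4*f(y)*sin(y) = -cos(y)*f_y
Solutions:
 f(y) = C1*cos(y)^4


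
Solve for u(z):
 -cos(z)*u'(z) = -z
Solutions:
 u(z) = C1 + Integral(z/cos(z), z)


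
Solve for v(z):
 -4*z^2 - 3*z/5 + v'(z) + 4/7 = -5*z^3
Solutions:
 v(z) = C1 - 5*z^4/4 + 4*z^3/3 + 3*z^2/10 - 4*z/7


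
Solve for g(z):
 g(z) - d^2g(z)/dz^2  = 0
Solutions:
 g(z) = C1*exp(-z) + C2*exp(z)


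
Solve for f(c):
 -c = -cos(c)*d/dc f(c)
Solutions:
 f(c) = C1 + Integral(c/cos(c), c)


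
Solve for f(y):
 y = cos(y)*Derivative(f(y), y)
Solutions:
 f(y) = C1 + Integral(y/cos(y), y)


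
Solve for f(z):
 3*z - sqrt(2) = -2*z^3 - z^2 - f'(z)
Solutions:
 f(z) = C1 - z^4/2 - z^3/3 - 3*z^2/2 + sqrt(2)*z


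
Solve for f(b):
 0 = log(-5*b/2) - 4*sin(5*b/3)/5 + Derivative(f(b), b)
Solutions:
 f(b) = C1 - b*log(-b) - b*log(5) + b*log(2) + b - 12*cos(5*b/3)/25


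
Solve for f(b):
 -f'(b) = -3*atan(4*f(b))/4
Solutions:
 Integral(1/atan(4*_y), (_y, f(b))) = C1 + 3*b/4


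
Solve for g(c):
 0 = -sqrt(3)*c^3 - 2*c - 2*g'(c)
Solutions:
 g(c) = C1 - sqrt(3)*c^4/8 - c^2/2


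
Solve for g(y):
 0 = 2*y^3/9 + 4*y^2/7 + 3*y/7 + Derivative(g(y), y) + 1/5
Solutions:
 g(y) = C1 - y^4/18 - 4*y^3/21 - 3*y^2/14 - y/5


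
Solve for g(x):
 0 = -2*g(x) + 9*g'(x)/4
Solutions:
 g(x) = C1*exp(8*x/9)


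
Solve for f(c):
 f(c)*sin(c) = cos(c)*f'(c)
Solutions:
 f(c) = C1/cos(c)


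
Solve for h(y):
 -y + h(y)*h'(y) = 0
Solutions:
 h(y) = -sqrt(C1 + y^2)
 h(y) = sqrt(C1 + y^2)


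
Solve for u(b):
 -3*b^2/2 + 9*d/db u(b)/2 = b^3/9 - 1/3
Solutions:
 u(b) = C1 + b^4/162 + b^3/9 - 2*b/27


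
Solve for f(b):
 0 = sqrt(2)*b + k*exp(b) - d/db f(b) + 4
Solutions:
 f(b) = C1 + sqrt(2)*b^2/2 + 4*b + k*exp(b)


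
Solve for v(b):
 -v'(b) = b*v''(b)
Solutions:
 v(b) = C1 + C2*log(b)


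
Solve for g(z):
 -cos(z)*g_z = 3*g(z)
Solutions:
 g(z) = C1*(sin(z) - 1)^(3/2)/(sin(z) + 1)^(3/2)


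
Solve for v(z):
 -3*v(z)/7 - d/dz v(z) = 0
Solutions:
 v(z) = C1*exp(-3*z/7)


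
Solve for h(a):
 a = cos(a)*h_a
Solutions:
 h(a) = C1 + Integral(a/cos(a), a)


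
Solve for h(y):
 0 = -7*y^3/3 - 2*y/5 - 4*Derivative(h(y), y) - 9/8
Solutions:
 h(y) = C1 - 7*y^4/48 - y^2/20 - 9*y/32


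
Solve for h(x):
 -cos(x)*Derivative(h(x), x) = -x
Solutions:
 h(x) = C1 + Integral(x/cos(x), x)


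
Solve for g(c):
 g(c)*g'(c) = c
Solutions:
 g(c) = -sqrt(C1 + c^2)
 g(c) = sqrt(C1 + c^2)


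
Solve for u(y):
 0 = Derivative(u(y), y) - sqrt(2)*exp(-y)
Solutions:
 u(y) = C1 - sqrt(2)*exp(-y)


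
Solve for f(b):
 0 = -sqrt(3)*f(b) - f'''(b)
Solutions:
 f(b) = C3*exp(-3^(1/6)*b) + (C1*sin(3^(2/3)*b/2) + C2*cos(3^(2/3)*b/2))*exp(3^(1/6)*b/2)


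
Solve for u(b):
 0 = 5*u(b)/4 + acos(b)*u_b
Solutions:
 u(b) = C1*exp(-5*Integral(1/acos(b), b)/4)


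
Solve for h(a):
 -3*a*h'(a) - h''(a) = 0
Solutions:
 h(a) = C1 + C2*erf(sqrt(6)*a/2)


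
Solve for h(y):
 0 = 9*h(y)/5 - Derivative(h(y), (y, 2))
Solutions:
 h(y) = C1*exp(-3*sqrt(5)*y/5) + C2*exp(3*sqrt(5)*y/5)


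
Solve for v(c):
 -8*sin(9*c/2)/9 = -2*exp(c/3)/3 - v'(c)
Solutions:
 v(c) = C1 - 2*exp(c/3) - 16*cos(9*c/2)/81


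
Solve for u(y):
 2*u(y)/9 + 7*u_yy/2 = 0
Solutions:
 u(y) = C1*sin(2*sqrt(7)*y/21) + C2*cos(2*sqrt(7)*y/21)


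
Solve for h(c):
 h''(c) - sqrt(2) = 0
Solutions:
 h(c) = C1 + C2*c + sqrt(2)*c^2/2


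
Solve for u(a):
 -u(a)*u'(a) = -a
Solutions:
 u(a) = -sqrt(C1 + a^2)
 u(a) = sqrt(C1 + a^2)


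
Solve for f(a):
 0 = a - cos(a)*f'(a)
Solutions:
 f(a) = C1 + Integral(a/cos(a), a)


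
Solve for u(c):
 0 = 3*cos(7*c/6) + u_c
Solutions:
 u(c) = C1 - 18*sin(7*c/6)/7


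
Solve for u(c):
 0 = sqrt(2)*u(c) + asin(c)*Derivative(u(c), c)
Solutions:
 u(c) = C1*exp(-sqrt(2)*Integral(1/asin(c), c))


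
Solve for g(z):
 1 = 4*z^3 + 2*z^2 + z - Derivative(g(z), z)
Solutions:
 g(z) = C1 + z^4 + 2*z^3/3 + z^2/2 - z


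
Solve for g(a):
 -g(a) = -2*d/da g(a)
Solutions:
 g(a) = C1*exp(a/2)


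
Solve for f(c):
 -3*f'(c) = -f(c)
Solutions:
 f(c) = C1*exp(c/3)


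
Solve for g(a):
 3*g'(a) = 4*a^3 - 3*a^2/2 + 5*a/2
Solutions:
 g(a) = C1 + a^4/3 - a^3/6 + 5*a^2/12


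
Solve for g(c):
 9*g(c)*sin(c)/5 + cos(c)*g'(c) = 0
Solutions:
 g(c) = C1*cos(c)^(9/5)


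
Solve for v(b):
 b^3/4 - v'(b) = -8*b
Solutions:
 v(b) = C1 + b^4/16 + 4*b^2


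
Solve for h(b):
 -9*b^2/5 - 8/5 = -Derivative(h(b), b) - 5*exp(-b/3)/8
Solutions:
 h(b) = C1 + 3*b^3/5 + 8*b/5 + 15*exp(-b/3)/8


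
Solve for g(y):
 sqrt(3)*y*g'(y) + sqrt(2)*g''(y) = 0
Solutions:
 g(y) = C1 + C2*erf(6^(1/4)*y/2)


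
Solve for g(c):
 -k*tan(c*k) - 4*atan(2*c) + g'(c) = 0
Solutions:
 g(c) = C1 + 4*c*atan(2*c) + k*Piecewise((-log(cos(c*k))/k, Ne(k, 0)), (0, True)) - log(4*c^2 + 1)


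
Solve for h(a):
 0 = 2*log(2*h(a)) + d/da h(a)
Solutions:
 Integral(1/(log(_y) + log(2)), (_y, h(a)))/2 = C1 - a


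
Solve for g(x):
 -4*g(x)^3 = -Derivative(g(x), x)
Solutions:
 g(x) = -sqrt(2)*sqrt(-1/(C1 + 4*x))/2
 g(x) = sqrt(2)*sqrt(-1/(C1 + 4*x))/2


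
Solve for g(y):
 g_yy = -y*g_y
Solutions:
 g(y) = C1 + C2*erf(sqrt(2)*y/2)


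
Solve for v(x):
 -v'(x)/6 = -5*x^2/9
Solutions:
 v(x) = C1 + 10*x^3/9


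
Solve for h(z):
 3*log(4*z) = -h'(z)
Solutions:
 h(z) = C1 - 3*z*log(z) - z*log(64) + 3*z


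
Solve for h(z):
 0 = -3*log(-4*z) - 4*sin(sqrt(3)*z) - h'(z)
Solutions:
 h(z) = C1 - 3*z*log(-z) - 6*z*log(2) + 3*z + 4*sqrt(3)*cos(sqrt(3)*z)/3


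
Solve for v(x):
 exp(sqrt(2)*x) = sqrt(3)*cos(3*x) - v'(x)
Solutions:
 v(x) = C1 - sqrt(2)*exp(sqrt(2)*x)/2 + sqrt(3)*sin(3*x)/3


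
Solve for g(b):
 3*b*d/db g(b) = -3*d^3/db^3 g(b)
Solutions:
 g(b) = C1 + Integral(C2*airyai(-b) + C3*airybi(-b), b)


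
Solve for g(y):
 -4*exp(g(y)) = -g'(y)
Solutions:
 g(y) = log(-1/(C1 + 4*y))


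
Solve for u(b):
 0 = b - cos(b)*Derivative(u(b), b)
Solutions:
 u(b) = C1 + Integral(b/cos(b), b)


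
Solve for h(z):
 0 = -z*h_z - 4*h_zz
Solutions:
 h(z) = C1 + C2*erf(sqrt(2)*z/4)


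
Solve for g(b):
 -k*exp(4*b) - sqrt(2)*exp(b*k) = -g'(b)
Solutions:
 g(b) = C1 + k*exp(4*b)/4 + sqrt(2)*exp(b*k)/k


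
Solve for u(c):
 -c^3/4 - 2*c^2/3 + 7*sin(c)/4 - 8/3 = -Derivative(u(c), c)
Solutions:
 u(c) = C1 + c^4/16 + 2*c^3/9 + 8*c/3 + 7*cos(c)/4


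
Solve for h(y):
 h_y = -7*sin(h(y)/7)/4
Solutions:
 7*y/4 + 7*log(cos(h(y)/7) - 1)/2 - 7*log(cos(h(y)/7) + 1)/2 = C1


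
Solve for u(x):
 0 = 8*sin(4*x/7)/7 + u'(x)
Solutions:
 u(x) = C1 + 2*cos(4*x/7)


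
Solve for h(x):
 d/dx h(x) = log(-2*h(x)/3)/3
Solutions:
 -3*Integral(1/(log(-_y) - log(3) + log(2)), (_y, h(x))) = C1 - x


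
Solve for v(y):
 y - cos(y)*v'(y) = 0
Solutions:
 v(y) = C1 + Integral(y/cos(y), y)


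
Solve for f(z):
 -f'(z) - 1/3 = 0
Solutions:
 f(z) = C1 - z/3


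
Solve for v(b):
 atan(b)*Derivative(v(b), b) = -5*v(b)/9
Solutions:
 v(b) = C1*exp(-5*Integral(1/atan(b), b)/9)


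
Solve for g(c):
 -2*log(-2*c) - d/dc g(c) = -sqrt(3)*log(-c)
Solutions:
 g(c) = C1 + c*(-2 + sqrt(3))*log(-c) + c*(-sqrt(3) - 2*log(2) + 2)


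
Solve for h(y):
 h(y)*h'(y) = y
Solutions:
 h(y) = -sqrt(C1 + y^2)
 h(y) = sqrt(C1 + y^2)


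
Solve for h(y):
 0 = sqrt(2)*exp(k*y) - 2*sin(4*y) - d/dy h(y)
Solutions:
 h(y) = C1 + cos(4*y)/2 + sqrt(2)*exp(k*y)/k


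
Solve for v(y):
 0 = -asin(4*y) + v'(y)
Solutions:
 v(y) = C1 + y*asin(4*y) + sqrt(1 - 16*y^2)/4


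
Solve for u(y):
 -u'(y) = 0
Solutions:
 u(y) = C1


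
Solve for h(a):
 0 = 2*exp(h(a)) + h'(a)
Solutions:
 h(a) = log(1/(C1 + 2*a))


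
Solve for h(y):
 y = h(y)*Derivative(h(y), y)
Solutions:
 h(y) = -sqrt(C1 + y^2)
 h(y) = sqrt(C1 + y^2)


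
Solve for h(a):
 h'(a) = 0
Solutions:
 h(a) = C1


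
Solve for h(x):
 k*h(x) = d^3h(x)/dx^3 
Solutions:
 h(x) = C1*exp(k^(1/3)*x) + C2*exp(k^(1/3)*x*(-1 + sqrt(3)*I)/2) + C3*exp(-k^(1/3)*x*(1 + sqrt(3)*I)/2)


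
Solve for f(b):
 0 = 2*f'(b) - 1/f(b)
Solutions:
 f(b) = -sqrt(C1 + b)
 f(b) = sqrt(C1 + b)


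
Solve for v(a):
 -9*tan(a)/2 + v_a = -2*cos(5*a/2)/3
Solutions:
 v(a) = C1 - 9*log(cos(a))/2 - 4*sin(5*a/2)/15


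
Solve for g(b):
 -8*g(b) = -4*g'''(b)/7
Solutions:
 g(b) = C3*exp(14^(1/3)*b) + (C1*sin(14^(1/3)*sqrt(3)*b/2) + C2*cos(14^(1/3)*sqrt(3)*b/2))*exp(-14^(1/3)*b/2)


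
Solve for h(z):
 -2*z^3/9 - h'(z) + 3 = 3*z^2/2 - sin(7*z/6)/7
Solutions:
 h(z) = C1 - z^4/18 - z^3/2 + 3*z - 6*cos(7*z/6)/49


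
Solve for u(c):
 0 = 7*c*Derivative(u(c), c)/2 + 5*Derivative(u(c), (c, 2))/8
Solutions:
 u(c) = C1 + C2*erf(sqrt(70)*c/5)


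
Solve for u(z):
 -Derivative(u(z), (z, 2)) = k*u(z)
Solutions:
 u(z) = C1*exp(-z*sqrt(-k)) + C2*exp(z*sqrt(-k))


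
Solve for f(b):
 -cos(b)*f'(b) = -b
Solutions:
 f(b) = C1 + Integral(b/cos(b), b)


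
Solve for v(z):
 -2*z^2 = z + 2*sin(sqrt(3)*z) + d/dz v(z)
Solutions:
 v(z) = C1 - 2*z^3/3 - z^2/2 + 2*sqrt(3)*cos(sqrt(3)*z)/3


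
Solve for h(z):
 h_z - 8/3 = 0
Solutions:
 h(z) = C1 + 8*z/3


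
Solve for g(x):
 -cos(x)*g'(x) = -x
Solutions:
 g(x) = C1 + Integral(x/cos(x), x)


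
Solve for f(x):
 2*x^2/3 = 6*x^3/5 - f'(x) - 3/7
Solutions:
 f(x) = C1 + 3*x^4/10 - 2*x^3/9 - 3*x/7


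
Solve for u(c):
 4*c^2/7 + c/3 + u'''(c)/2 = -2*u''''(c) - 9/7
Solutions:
 u(c) = C1 + C2*c + C3*c^2 + C4*exp(-c/4) - 2*c^5/105 + 89*c^4/252 - 383*c^3/63


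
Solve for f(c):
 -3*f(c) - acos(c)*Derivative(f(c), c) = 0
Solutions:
 f(c) = C1*exp(-3*Integral(1/acos(c), c))


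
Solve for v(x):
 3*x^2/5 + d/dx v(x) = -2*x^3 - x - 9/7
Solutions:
 v(x) = C1 - x^4/2 - x^3/5 - x^2/2 - 9*x/7


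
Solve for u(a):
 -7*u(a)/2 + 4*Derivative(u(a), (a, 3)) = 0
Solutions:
 u(a) = C3*exp(7^(1/3)*a/2) + (C1*sin(sqrt(3)*7^(1/3)*a/4) + C2*cos(sqrt(3)*7^(1/3)*a/4))*exp(-7^(1/3)*a/4)


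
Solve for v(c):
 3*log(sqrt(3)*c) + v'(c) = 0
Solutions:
 v(c) = C1 - 3*c*log(c) - 3*c*log(3)/2 + 3*c


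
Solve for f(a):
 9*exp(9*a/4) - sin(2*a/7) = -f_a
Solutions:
 f(a) = C1 - 4*exp(9*a/4) - 7*cos(2*a/7)/2


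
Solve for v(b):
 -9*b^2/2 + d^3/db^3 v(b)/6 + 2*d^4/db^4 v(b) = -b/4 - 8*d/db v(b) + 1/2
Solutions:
 v(b) = C1 + C2*exp(b*(-2 + (432*sqrt(46657) + 93313)^(-1/3) + (432*sqrt(46657) + 93313)^(1/3))/72)*sin(sqrt(3)*b*(-(432*sqrt(46657) + 93313)^(1/3) + (432*sqrt(46657) + 93313)^(-1/3))/72) + C3*exp(b*(-2 + (432*sqrt(46657) + 93313)^(-1/3) + (432*sqrt(46657) + 93313)^(1/3))/72)*cos(sqrt(3)*b*(-(432*sqrt(46657) + 93313)^(1/3) + (432*sqrt(46657) + 93313)^(-1/3))/72) + C4*exp(-b*((432*sqrt(46657) + 93313)^(-1/3) + 1 + (432*sqrt(46657) + 93313)^(1/3))/36) + 3*b^3/16 - b^2/64 + 5*b/128


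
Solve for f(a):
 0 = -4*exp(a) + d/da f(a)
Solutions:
 f(a) = C1 + 4*exp(a)


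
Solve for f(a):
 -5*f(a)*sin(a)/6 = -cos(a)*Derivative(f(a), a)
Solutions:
 f(a) = C1/cos(a)^(5/6)


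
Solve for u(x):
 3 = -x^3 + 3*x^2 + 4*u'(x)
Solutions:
 u(x) = C1 + x^4/16 - x^3/4 + 3*x/4


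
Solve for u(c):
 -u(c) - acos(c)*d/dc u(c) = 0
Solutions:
 u(c) = C1*exp(-Integral(1/acos(c), c))


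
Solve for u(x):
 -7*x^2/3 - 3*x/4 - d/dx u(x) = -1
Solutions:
 u(x) = C1 - 7*x^3/9 - 3*x^2/8 + x


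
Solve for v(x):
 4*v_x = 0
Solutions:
 v(x) = C1


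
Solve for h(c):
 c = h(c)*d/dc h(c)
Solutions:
 h(c) = -sqrt(C1 + c^2)
 h(c) = sqrt(C1 + c^2)


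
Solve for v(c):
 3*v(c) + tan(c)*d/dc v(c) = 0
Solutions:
 v(c) = C1/sin(c)^3


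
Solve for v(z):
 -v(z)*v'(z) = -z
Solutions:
 v(z) = -sqrt(C1 + z^2)
 v(z) = sqrt(C1 + z^2)


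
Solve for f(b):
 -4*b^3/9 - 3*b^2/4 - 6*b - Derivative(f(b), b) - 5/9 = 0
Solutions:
 f(b) = C1 - b^4/9 - b^3/4 - 3*b^2 - 5*b/9


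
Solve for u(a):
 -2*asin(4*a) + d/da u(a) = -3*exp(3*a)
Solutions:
 u(a) = C1 + 2*a*asin(4*a) + sqrt(1 - 16*a^2)/2 - exp(3*a)


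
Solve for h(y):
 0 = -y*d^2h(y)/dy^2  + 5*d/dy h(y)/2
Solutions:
 h(y) = C1 + C2*y^(7/2)


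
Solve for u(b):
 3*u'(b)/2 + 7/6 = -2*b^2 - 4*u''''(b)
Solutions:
 u(b) = C1 + C4*exp(-3^(1/3)*b/2) - 4*b^3/9 - 7*b/9 + (C2*sin(3^(5/6)*b/4) + C3*cos(3^(5/6)*b/4))*exp(3^(1/3)*b/4)


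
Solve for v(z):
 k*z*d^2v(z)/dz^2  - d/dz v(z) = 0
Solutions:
 v(z) = C1 + z^(((re(k) + 1)*re(k) + im(k)^2)/(re(k)^2 + im(k)^2))*(C2*sin(log(z)*Abs(im(k))/(re(k)^2 + im(k)^2)) + C3*cos(log(z)*im(k)/(re(k)^2 + im(k)^2)))


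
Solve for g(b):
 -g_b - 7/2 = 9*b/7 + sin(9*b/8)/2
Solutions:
 g(b) = C1 - 9*b^2/14 - 7*b/2 + 4*cos(9*b/8)/9


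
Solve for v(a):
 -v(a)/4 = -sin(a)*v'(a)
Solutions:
 v(a) = C1*(cos(a) - 1)^(1/8)/(cos(a) + 1)^(1/8)


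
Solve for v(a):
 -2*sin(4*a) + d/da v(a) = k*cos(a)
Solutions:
 v(a) = C1 + k*sin(a) - cos(4*a)/2


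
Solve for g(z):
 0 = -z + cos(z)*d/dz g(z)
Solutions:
 g(z) = C1 + Integral(z/cos(z), z)


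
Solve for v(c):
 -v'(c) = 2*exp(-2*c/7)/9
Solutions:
 v(c) = C1 + 7*exp(-2*c/7)/9


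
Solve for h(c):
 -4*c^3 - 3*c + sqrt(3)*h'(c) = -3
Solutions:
 h(c) = C1 + sqrt(3)*c^4/3 + sqrt(3)*c^2/2 - sqrt(3)*c


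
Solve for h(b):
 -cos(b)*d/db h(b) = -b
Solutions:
 h(b) = C1 + Integral(b/cos(b), b)


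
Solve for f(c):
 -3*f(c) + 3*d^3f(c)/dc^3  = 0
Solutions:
 f(c) = C3*exp(c) + (C1*sin(sqrt(3)*c/2) + C2*cos(sqrt(3)*c/2))*exp(-c/2)


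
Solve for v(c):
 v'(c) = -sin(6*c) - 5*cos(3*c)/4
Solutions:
 v(c) = C1 - 5*sin(3*c)/12 + cos(6*c)/6


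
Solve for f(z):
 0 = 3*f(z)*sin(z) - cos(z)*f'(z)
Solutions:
 f(z) = C1/cos(z)^3


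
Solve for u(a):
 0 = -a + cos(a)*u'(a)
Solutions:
 u(a) = C1 + Integral(a/cos(a), a)


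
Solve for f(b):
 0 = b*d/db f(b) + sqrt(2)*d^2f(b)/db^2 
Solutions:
 f(b) = C1 + C2*erf(2^(1/4)*b/2)


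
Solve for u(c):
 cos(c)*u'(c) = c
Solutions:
 u(c) = C1 + Integral(c/cos(c), c)


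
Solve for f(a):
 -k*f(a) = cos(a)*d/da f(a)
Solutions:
 f(a) = C1*exp(k*(log(sin(a) - 1) - log(sin(a) + 1))/2)


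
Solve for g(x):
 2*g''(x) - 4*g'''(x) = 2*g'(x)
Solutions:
 g(x) = C1 + (C2*sin(sqrt(7)*x/4) + C3*cos(sqrt(7)*x/4))*exp(x/4)


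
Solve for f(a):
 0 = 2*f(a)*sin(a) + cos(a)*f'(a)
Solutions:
 f(a) = C1*cos(a)^2


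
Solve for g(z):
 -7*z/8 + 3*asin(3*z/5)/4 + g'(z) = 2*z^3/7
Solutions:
 g(z) = C1 + z^4/14 + 7*z^2/16 - 3*z*asin(3*z/5)/4 - sqrt(25 - 9*z^2)/4


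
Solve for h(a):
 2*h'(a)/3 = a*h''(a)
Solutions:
 h(a) = C1 + C2*a^(5/3)


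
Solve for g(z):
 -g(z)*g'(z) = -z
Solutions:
 g(z) = -sqrt(C1 + z^2)
 g(z) = sqrt(C1 + z^2)


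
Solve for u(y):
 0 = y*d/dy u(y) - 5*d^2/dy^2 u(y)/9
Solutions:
 u(y) = C1 + C2*erfi(3*sqrt(10)*y/10)


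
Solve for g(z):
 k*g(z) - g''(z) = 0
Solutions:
 g(z) = C1*exp(-sqrt(k)*z) + C2*exp(sqrt(k)*z)


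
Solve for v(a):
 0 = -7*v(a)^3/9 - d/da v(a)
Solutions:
 v(a) = -3*sqrt(2)*sqrt(-1/(C1 - 7*a))/2
 v(a) = 3*sqrt(2)*sqrt(-1/(C1 - 7*a))/2


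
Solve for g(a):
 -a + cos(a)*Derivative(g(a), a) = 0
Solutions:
 g(a) = C1 + Integral(a/cos(a), a)


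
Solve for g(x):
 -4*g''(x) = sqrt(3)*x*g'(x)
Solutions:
 g(x) = C1 + C2*erf(sqrt(2)*3^(1/4)*x/4)


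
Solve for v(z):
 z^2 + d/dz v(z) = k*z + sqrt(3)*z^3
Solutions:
 v(z) = C1 + k*z^2/2 + sqrt(3)*z^4/4 - z^3/3


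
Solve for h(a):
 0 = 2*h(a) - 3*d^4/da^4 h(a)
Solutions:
 h(a) = C1*exp(-2^(1/4)*3^(3/4)*a/3) + C2*exp(2^(1/4)*3^(3/4)*a/3) + C3*sin(2^(1/4)*3^(3/4)*a/3) + C4*cos(2^(1/4)*3^(3/4)*a/3)


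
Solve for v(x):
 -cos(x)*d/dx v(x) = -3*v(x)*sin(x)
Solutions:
 v(x) = C1/cos(x)^3


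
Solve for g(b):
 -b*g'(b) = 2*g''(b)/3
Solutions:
 g(b) = C1 + C2*erf(sqrt(3)*b/2)


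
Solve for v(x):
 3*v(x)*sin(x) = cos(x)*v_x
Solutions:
 v(x) = C1/cos(x)^3


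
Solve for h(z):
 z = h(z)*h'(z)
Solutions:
 h(z) = -sqrt(C1 + z^2)
 h(z) = sqrt(C1 + z^2)


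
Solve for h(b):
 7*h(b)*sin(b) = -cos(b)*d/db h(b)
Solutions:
 h(b) = C1*cos(b)^7


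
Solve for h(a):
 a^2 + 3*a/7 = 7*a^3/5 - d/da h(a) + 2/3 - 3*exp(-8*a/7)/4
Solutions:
 h(a) = C1 + 7*a^4/20 - a^3/3 - 3*a^2/14 + 2*a/3 + 21*exp(-8*a/7)/32


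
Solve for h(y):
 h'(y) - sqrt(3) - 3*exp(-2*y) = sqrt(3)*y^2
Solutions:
 h(y) = C1 + sqrt(3)*y^3/3 + sqrt(3)*y - 3*exp(-2*y)/2


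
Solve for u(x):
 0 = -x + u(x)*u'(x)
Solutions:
 u(x) = -sqrt(C1 + x^2)
 u(x) = sqrt(C1 + x^2)


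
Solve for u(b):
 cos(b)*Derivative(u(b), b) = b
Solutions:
 u(b) = C1 + Integral(b/cos(b), b)


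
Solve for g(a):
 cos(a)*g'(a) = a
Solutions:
 g(a) = C1 + Integral(a/cos(a), a)


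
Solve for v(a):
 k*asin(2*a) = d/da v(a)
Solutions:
 v(a) = C1 + k*(a*asin(2*a) + sqrt(1 - 4*a^2)/2)


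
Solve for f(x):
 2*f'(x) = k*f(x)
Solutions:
 f(x) = C1*exp(k*x/2)


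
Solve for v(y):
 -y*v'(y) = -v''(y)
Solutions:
 v(y) = C1 + C2*erfi(sqrt(2)*y/2)


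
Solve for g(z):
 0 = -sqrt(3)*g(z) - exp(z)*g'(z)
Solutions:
 g(z) = C1*exp(sqrt(3)*exp(-z))


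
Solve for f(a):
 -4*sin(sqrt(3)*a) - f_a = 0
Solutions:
 f(a) = C1 + 4*sqrt(3)*cos(sqrt(3)*a)/3


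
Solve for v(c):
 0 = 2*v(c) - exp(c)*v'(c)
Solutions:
 v(c) = C1*exp(-2*exp(-c))


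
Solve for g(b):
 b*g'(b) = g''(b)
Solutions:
 g(b) = C1 + C2*erfi(sqrt(2)*b/2)


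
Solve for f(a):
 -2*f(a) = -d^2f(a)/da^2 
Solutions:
 f(a) = C1*exp(-sqrt(2)*a) + C2*exp(sqrt(2)*a)


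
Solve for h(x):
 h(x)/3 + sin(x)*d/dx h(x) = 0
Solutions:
 h(x) = C1*(cos(x) + 1)^(1/6)/(cos(x) - 1)^(1/6)


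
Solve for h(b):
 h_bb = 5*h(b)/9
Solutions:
 h(b) = C1*exp(-sqrt(5)*b/3) + C2*exp(sqrt(5)*b/3)


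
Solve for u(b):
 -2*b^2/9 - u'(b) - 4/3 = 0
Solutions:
 u(b) = C1 - 2*b^3/27 - 4*b/3


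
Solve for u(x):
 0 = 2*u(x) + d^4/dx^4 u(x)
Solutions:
 u(x) = (C1*sin(2^(3/4)*x/2) + C2*cos(2^(3/4)*x/2))*exp(-2^(3/4)*x/2) + (C3*sin(2^(3/4)*x/2) + C4*cos(2^(3/4)*x/2))*exp(2^(3/4)*x/2)


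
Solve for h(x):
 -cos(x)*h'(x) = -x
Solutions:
 h(x) = C1 + Integral(x/cos(x), x)


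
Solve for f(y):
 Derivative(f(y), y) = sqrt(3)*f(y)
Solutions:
 f(y) = C1*exp(sqrt(3)*y)


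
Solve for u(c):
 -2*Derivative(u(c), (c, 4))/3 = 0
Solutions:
 u(c) = C1 + C2*c + C3*c^2 + C4*c^3


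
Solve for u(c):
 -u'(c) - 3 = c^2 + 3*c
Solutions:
 u(c) = C1 - c^3/3 - 3*c^2/2 - 3*c


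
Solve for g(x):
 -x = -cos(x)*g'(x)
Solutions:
 g(x) = C1 + Integral(x/cos(x), x)


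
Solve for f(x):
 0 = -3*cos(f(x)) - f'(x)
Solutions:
 f(x) = pi - asin((C1 + exp(6*x))/(C1 - exp(6*x)))
 f(x) = asin((C1 + exp(6*x))/(C1 - exp(6*x)))


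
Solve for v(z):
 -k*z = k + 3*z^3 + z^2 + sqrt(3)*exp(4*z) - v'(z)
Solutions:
 v(z) = C1 + k*z^2/2 + k*z + 3*z^4/4 + z^3/3 + sqrt(3)*exp(4*z)/4


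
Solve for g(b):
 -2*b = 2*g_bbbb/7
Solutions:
 g(b) = C1 + C2*b + C3*b^2 + C4*b^3 - 7*b^5/120


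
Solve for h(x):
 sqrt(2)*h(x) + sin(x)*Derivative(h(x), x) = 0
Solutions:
 h(x) = C1*(cos(x) + 1)^(sqrt(2)/2)/(cos(x) - 1)^(sqrt(2)/2)


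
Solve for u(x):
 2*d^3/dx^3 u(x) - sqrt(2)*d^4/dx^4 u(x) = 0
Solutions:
 u(x) = C1 + C2*x + C3*x^2 + C4*exp(sqrt(2)*x)


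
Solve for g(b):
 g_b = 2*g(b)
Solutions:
 g(b) = C1*exp(2*b)


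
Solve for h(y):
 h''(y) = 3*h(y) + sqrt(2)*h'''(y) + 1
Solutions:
 h(y) = C1*exp(y*((9*sqrt(158)/4 + 20*sqrt(2))^(-1/3) + 2*sqrt(2) + 2*(9*sqrt(158)/4 + 20*sqrt(2))^(1/3))/12)*sin(sqrt(3)*y*(-2*(9*sqrt(158)/4 + 20*sqrt(2))^(1/3) + (9*sqrt(158)/4 + 20*sqrt(2))^(-1/3))/12) + C2*exp(y*((9*sqrt(158)/4 + 20*sqrt(2))^(-1/3) + 2*sqrt(2) + 2*(9*sqrt(158)/4 + 20*sqrt(2))^(1/3))/12)*cos(sqrt(3)*y*(-2*(9*sqrt(158)/4 + 20*sqrt(2))^(1/3) + (9*sqrt(158)/4 + 20*sqrt(2))^(-1/3))/12) + C3*exp(y*(-2*(9*sqrt(158)/4 + 20*sqrt(2))^(1/3) - 1/(9*sqrt(158)/4 + 20*sqrt(2))^(1/3) + sqrt(2))/6) - 1/3


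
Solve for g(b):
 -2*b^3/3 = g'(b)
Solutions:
 g(b) = C1 - b^4/6


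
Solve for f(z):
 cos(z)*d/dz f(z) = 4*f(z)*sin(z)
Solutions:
 f(z) = C1/cos(z)^4


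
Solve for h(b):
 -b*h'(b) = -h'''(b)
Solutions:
 h(b) = C1 + Integral(C2*airyai(b) + C3*airybi(b), b)


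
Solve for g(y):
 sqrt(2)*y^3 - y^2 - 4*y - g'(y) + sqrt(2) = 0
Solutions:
 g(y) = C1 + sqrt(2)*y^4/4 - y^3/3 - 2*y^2 + sqrt(2)*y


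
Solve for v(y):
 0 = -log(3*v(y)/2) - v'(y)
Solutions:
 -Integral(1/(-log(_y) - log(3) + log(2)), (_y, v(y))) = C1 - y


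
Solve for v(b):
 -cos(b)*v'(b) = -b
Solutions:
 v(b) = C1 + Integral(b/cos(b), b)


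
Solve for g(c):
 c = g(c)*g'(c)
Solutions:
 g(c) = -sqrt(C1 + c^2)
 g(c) = sqrt(C1 + c^2)


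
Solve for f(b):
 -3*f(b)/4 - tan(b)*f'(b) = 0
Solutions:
 f(b) = C1/sin(b)^(3/4)


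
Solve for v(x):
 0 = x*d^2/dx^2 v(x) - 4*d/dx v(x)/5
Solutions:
 v(x) = C1 + C2*x^(9/5)


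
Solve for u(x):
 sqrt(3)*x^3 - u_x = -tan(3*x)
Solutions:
 u(x) = C1 + sqrt(3)*x^4/4 - log(cos(3*x))/3


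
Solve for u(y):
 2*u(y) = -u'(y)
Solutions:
 u(y) = C1*exp(-2*y)


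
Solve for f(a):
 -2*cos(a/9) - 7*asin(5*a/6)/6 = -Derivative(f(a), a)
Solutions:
 f(a) = C1 + 7*a*asin(5*a/6)/6 + 7*sqrt(36 - 25*a^2)/30 + 18*sin(a/9)


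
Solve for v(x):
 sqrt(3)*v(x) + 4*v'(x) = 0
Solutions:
 v(x) = C1*exp(-sqrt(3)*x/4)


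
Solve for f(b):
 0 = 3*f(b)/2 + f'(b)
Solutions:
 f(b) = C1*exp(-3*b/2)


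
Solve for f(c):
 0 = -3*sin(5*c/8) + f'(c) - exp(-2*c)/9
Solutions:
 f(c) = C1 - 24*cos(5*c/8)/5 - exp(-2*c)/18


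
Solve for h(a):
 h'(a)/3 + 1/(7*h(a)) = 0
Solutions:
 h(a) = -sqrt(C1 - 42*a)/7
 h(a) = sqrt(C1 - 42*a)/7


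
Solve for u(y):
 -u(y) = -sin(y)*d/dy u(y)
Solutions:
 u(y) = C1*sqrt(cos(y) - 1)/sqrt(cos(y) + 1)


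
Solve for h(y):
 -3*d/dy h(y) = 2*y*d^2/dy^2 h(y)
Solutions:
 h(y) = C1 + C2/sqrt(y)


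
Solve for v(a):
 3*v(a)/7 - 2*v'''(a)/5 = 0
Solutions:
 v(a) = C3*exp(14^(2/3)*15^(1/3)*a/14) + (C1*sin(14^(2/3)*3^(5/6)*5^(1/3)*a/28) + C2*cos(14^(2/3)*3^(5/6)*5^(1/3)*a/28))*exp(-14^(2/3)*15^(1/3)*a/28)


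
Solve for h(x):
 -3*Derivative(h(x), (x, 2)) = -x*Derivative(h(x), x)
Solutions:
 h(x) = C1 + C2*erfi(sqrt(6)*x/6)


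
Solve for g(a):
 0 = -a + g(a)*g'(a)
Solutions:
 g(a) = -sqrt(C1 + a^2)
 g(a) = sqrt(C1 + a^2)


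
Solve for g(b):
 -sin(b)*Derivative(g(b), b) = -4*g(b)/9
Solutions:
 g(b) = C1*(cos(b) - 1)^(2/9)/(cos(b) + 1)^(2/9)


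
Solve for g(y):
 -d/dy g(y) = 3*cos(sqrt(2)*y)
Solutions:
 g(y) = C1 - 3*sqrt(2)*sin(sqrt(2)*y)/2


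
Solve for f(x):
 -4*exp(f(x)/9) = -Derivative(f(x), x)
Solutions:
 f(x) = 9*log(-1/(C1 + 4*x)) + 18*log(3)


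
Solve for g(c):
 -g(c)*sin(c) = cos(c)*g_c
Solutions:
 g(c) = C1*cos(c)


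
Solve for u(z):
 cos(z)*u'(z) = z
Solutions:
 u(z) = C1 + Integral(z/cos(z), z)


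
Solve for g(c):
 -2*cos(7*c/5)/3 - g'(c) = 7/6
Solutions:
 g(c) = C1 - 7*c/6 - 10*sin(7*c/5)/21


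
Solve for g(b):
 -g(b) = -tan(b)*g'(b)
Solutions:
 g(b) = C1*sin(b)


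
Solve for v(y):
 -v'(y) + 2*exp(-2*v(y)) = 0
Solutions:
 v(y) = log(-sqrt(C1 + 4*y))
 v(y) = log(C1 + 4*y)/2


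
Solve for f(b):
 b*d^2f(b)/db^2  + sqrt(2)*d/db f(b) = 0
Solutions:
 f(b) = C1 + C2*b^(1 - sqrt(2))


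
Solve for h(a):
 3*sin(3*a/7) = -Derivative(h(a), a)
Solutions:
 h(a) = C1 + 7*cos(3*a/7)


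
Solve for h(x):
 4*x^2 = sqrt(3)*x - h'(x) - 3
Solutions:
 h(x) = C1 - 4*x^3/3 + sqrt(3)*x^2/2 - 3*x


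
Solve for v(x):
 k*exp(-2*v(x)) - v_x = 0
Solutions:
 v(x) = log(-sqrt(C1 + 2*k*x))
 v(x) = log(C1 + 2*k*x)/2


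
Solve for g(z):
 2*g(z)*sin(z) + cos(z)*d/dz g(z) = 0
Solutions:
 g(z) = C1*cos(z)^2


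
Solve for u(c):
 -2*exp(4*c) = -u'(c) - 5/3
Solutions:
 u(c) = C1 - 5*c/3 + exp(4*c)/2


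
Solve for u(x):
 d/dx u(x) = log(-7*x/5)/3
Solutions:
 u(x) = C1 + x*log(-x)/3 + x*(-log(5) - 1 + log(7))/3


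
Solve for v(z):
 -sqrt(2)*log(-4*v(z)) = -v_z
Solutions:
 -sqrt(2)*Integral(1/(log(-_y) + 2*log(2)), (_y, v(z)))/2 = C1 - z


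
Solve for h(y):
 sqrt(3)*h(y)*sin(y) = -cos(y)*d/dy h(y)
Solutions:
 h(y) = C1*cos(y)^(sqrt(3))


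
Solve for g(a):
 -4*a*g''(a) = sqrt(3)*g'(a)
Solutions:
 g(a) = C1 + C2*a^(1 - sqrt(3)/4)


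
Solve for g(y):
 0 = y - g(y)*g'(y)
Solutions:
 g(y) = -sqrt(C1 + y^2)
 g(y) = sqrt(C1 + y^2)


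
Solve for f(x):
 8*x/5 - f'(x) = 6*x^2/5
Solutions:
 f(x) = C1 - 2*x^3/5 + 4*x^2/5


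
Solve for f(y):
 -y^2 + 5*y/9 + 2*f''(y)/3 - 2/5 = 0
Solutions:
 f(y) = C1 + C2*y + y^4/8 - 5*y^3/36 + 3*y^2/10


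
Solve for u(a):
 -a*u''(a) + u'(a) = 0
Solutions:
 u(a) = C1 + C2*a^2


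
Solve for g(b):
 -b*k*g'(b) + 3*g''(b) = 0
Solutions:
 g(b) = Piecewise((-sqrt(6)*sqrt(pi)*C1*erf(sqrt(6)*b*sqrt(-k)/6)/(2*sqrt(-k)) - C2, (k > 0) | (k < 0)), (-C1*b - C2, True))


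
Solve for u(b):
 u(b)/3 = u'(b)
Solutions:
 u(b) = C1*exp(b/3)


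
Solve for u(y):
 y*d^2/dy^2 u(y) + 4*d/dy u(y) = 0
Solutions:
 u(y) = C1 + C2/y^3


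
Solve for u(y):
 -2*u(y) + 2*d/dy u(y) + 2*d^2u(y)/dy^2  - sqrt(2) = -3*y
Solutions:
 u(y) = C1*exp(y*(-1 + sqrt(5))/2) + C2*exp(-y*(1 + sqrt(5))/2) + 3*y/2 - sqrt(2)/2 + 3/2


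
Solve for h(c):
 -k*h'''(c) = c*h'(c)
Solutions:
 h(c) = C1 + Integral(C2*airyai(c*(-1/k)^(1/3)) + C3*airybi(c*(-1/k)^(1/3)), c)


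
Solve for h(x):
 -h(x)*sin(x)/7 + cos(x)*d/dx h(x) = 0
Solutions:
 h(x) = C1/cos(x)^(1/7)


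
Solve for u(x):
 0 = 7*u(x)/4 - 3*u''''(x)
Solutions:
 u(x) = C1*exp(-sqrt(2)*3^(3/4)*7^(1/4)*x/6) + C2*exp(sqrt(2)*3^(3/4)*7^(1/4)*x/6) + C3*sin(sqrt(2)*3^(3/4)*7^(1/4)*x/6) + C4*cos(sqrt(2)*3^(3/4)*7^(1/4)*x/6)


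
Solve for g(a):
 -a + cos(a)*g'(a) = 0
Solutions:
 g(a) = C1 + Integral(a/cos(a), a)


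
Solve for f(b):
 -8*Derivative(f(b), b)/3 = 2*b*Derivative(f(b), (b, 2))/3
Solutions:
 f(b) = C1 + C2/b^3


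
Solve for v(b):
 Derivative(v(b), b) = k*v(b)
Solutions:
 v(b) = C1*exp(b*k)


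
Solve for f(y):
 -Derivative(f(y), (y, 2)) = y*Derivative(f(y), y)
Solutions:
 f(y) = C1 + C2*erf(sqrt(2)*y/2)


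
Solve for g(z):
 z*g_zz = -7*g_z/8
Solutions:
 g(z) = C1 + C2*z^(1/8)


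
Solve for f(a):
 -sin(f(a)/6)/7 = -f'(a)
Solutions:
 -a/7 + 3*log(cos(f(a)/6) - 1) - 3*log(cos(f(a)/6) + 1) = C1


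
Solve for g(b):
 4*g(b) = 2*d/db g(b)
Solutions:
 g(b) = C1*exp(2*b)


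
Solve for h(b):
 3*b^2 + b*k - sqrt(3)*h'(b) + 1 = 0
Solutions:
 h(b) = C1 + sqrt(3)*b^3/3 + sqrt(3)*b^2*k/6 + sqrt(3)*b/3


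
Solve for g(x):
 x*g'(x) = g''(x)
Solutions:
 g(x) = C1 + C2*erfi(sqrt(2)*x/2)


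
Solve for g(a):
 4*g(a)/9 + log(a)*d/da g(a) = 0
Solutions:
 g(a) = C1*exp(-4*li(a)/9)


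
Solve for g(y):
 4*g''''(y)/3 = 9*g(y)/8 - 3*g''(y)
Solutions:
 g(y) = C1*exp(-sqrt(6)*y*sqrt(-3 + sqrt(15))/4) + C2*exp(sqrt(6)*y*sqrt(-3 + sqrt(15))/4) + C3*sin(sqrt(6)*y*sqrt(3 + sqrt(15))/4) + C4*cos(sqrt(6)*y*sqrt(3 + sqrt(15))/4)


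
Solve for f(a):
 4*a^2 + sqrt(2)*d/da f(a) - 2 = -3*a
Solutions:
 f(a) = C1 - 2*sqrt(2)*a^3/3 - 3*sqrt(2)*a^2/4 + sqrt(2)*a


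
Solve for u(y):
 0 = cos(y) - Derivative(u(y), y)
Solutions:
 u(y) = C1 + sin(y)


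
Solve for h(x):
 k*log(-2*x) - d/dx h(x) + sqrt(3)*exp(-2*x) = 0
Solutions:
 h(x) = C1 + k*x*log(-x) + k*x*(-1 + log(2)) - sqrt(3)*exp(-2*x)/2


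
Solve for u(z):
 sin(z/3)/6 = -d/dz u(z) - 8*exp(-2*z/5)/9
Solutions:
 u(z) = C1 + cos(z/3)/2 + 20*exp(-2*z/5)/9
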